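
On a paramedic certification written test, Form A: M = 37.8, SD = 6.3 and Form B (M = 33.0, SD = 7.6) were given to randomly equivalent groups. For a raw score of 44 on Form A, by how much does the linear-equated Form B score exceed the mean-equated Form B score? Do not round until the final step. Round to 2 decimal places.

1.28

Mean-equated: 44 + (33.0 − 37.8) = 39.20
Linear-equated: (7.6/6.3)(44 − 37.8) + 33.0 = 40.479
Difference = 40.479 − 39.20 = 1.28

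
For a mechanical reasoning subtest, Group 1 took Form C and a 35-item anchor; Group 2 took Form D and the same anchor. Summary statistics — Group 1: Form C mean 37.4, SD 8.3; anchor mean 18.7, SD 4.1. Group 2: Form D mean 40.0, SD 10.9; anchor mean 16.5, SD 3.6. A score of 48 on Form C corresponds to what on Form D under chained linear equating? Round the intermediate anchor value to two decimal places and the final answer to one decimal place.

62.5

Form C → anchor (Group 1): v = (4.1/8.3)(48 − 37.4) + 18.7 = 23.94
anchor → Form D (Group 2): y = (10.9/3.6)(23.94 − 16.5) + 40.0 = 62.5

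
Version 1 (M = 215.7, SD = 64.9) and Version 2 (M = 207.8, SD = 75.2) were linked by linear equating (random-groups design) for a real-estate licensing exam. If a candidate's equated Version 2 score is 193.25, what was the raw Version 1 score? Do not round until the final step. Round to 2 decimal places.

203.14

Invert y = (SD_Y/SD_X)(x − M_X) + M_Y:
x = (SD_X/SD_Y)(y − M_Y) + M_X = (64.9/75.2)(193.25 − 207.8) + 215.7
x = 0.863032 × -14.550 + 215.7 = 203.14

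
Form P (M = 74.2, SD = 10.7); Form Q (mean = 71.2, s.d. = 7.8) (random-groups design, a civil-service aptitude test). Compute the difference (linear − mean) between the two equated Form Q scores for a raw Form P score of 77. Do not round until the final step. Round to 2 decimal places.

Mean-equated: 77 + (71.2 − 74.2) = 74.00
Linear-equated: (7.8/10.7)(77 − 74.2) + 71.2 = 73.241
Difference = 73.241 − 74.00 = -0.76

-0.76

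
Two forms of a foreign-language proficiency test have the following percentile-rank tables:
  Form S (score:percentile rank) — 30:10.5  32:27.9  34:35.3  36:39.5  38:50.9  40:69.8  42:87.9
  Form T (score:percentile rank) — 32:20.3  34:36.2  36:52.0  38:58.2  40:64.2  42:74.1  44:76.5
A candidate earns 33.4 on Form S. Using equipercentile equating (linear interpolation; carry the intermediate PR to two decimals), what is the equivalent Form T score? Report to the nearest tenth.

33.6

PR of 33.4 on Form S: 27.9 + (33.4 − 32)/(34 − 32) × (35.3 − 27.9) = 33.08
On Form T, PR 33.08 falls between score 32 (PR 20.3) and 34 (PR 36.2).
Interpolate: 32 + (33.08 − 20.3)/(36.2 − 20.3) × (34 − 32) = 33.6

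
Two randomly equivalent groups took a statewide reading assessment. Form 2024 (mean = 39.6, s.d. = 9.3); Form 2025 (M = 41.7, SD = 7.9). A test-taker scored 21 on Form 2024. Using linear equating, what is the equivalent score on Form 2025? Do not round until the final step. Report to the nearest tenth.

25.9

Linear equating: y = (SD_Y/SD_X)(x − M_X) + M_Y
y = (7.9/9.3)(21 − 39.6) + 41.7
y = 0.849462 × -18.6 + 41.7 = -15.8000 + 41.7 = 25.9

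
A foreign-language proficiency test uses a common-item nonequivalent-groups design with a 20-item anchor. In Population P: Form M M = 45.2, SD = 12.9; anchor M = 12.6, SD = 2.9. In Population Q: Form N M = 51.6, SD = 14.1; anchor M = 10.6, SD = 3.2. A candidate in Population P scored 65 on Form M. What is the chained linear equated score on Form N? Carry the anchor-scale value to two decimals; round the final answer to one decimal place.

80.0

Form M → anchor (Population P): v = (2.9/12.9)(65 − 45.2) + 12.6 = 17.05
anchor → Form N (Population Q): y = (14.1/3.2)(17.05 − 10.6) + 51.6 = 80.0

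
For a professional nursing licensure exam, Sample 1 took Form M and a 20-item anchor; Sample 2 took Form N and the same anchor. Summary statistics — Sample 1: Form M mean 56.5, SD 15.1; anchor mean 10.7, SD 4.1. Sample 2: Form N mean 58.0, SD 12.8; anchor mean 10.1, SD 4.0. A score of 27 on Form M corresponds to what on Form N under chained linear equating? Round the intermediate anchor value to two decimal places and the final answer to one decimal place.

34.3

Form M → anchor (Sample 1): v = (4.1/15.1)(27 − 56.5) + 10.7 = 2.69
anchor → Form N (Sample 2): y = (12.8/4.0)(2.69 − 10.1) + 58.0 = 34.3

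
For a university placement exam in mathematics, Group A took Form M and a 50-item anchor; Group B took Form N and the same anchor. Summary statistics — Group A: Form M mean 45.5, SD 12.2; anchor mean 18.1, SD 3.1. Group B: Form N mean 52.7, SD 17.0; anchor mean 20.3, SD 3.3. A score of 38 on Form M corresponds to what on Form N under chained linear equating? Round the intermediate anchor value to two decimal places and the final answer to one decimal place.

31.5

Form M → anchor (Group A): v = (3.1/12.2)(38 − 45.5) + 18.1 = 16.19
anchor → Form N (Group B): y = (17.0/3.3)(16.19 − 20.3) + 52.7 = 31.5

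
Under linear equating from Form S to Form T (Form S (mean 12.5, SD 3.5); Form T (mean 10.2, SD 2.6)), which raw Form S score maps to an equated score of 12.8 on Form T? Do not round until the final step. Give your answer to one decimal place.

Invert y = (SD_Y/SD_X)(x − M_X) + M_Y:
x = (SD_X/SD_Y)(y − M_Y) + M_X = (3.5/2.6)(12.8 − 10.2) + 12.5
x = 1.346154 × 2.600 + 12.5 = 16.0

16.0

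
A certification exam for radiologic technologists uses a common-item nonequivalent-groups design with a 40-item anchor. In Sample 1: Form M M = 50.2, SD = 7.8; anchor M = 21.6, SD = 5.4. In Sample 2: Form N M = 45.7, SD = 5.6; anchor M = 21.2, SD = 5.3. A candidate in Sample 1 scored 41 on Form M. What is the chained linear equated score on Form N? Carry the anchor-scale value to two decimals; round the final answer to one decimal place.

39.4

Form M → anchor (Sample 1): v = (5.4/7.8)(41 − 50.2) + 21.6 = 15.23
anchor → Form N (Sample 2): y = (5.6/5.3)(15.23 − 21.2) + 45.7 = 39.4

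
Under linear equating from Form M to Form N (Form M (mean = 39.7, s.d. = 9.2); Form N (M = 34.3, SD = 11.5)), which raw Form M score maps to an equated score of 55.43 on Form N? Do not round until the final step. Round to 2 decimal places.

56.60

Invert y = (SD_Y/SD_X)(x − M_X) + M_Y:
x = (SD_X/SD_Y)(y − M_Y) + M_X = (9.2/11.5)(55.43 − 34.3) + 39.7
x = 0.800000 × 21.130 + 39.7 = 56.60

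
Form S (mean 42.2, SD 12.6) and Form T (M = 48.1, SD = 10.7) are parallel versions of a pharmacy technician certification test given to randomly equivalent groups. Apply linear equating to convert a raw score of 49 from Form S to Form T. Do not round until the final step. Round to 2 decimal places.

Linear equating: y = (SD_Y/SD_X)(x − M_X) + M_Y
y = (10.7/12.6)(49 − 42.2) + 48.1
y = 0.849206 × 6.8 + 48.1 = 5.7746 + 48.1 = 53.87

53.87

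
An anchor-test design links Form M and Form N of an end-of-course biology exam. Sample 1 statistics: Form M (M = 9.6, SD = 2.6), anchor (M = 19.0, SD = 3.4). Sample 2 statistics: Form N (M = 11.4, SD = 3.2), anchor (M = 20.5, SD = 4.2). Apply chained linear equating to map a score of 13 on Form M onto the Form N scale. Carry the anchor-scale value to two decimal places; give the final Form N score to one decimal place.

Form M → anchor (Sample 1): v = (3.4/2.6)(13 − 9.6) + 19.0 = 23.45
anchor → Form N (Sample 2): y = (3.2/4.2)(23.45 − 20.5) + 11.4 = 13.6

13.6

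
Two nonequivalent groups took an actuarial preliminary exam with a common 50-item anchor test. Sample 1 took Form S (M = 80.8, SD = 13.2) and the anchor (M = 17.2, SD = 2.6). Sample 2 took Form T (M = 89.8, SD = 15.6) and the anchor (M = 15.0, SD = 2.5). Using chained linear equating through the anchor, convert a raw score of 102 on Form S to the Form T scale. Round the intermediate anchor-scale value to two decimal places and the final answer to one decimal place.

129.6

Form S → anchor (Sample 1): v = (2.6/13.2)(102 − 80.8) + 17.2 = 21.38
anchor → Form T (Sample 2): y = (15.6/2.5)(21.38 − 15.0) + 89.8 = 129.6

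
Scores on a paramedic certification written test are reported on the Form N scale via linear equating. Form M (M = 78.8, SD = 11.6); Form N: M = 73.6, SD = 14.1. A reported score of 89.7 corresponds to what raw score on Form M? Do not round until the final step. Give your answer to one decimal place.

92.0

Invert y = (SD_Y/SD_X)(x − M_X) + M_Y:
x = (SD_X/SD_Y)(y − M_Y) + M_X = (11.6/14.1)(89.7 − 73.6) + 78.8
x = 0.822695 × 16.100 + 78.8 = 92.0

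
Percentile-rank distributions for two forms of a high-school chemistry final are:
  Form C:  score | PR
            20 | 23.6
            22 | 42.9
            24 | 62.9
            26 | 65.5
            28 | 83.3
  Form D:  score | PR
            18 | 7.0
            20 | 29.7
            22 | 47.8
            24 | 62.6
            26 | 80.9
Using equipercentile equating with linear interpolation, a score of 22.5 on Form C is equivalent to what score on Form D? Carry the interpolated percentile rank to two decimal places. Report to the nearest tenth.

PR of 22.5 on Form C: 42.9 + (22.5 − 22)/(24 − 22) × (62.9 − 42.9) = 47.90
On Form D, PR 47.90 falls between score 22 (PR 47.8) and 24 (PR 62.6).
Interpolate: 22 + (47.90 − 47.8)/(62.6 − 47.8) × (24 − 22) = 22.0

22.0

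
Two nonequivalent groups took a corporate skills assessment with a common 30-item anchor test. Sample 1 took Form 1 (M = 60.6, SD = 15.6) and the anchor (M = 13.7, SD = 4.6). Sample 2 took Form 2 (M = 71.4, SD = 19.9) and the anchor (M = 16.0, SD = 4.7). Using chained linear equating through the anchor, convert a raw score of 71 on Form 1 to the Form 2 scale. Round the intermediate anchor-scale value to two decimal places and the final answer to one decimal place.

74.7

Form 1 → anchor (Sample 1): v = (4.6/15.6)(71 − 60.6) + 13.7 = 16.77
anchor → Form 2 (Sample 2): y = (19.9/4.7)(16.77 − 16.0) + 71.4 = 74.7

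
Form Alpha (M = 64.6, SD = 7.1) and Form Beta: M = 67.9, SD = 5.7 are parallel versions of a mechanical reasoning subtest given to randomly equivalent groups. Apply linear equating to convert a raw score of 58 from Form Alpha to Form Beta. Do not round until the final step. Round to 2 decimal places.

Linear equating: y = (SD_Y/SD_X)(x − M_X) + M_Y
y = (5.7/7.1)(58 − 64.6) + 67.9
y = 0.802817 × -6.6 + 67.9 = -5.2986 + 67.9 = 62.60

62.60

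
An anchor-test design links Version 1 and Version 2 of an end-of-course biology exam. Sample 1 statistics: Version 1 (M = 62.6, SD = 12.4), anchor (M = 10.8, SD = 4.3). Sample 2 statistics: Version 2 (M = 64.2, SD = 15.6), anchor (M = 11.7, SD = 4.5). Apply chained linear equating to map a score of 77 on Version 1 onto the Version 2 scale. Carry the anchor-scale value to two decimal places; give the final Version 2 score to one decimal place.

78.4

Version 1 → anchor (Sample 1): v = (4.3/12.4)(77 − 62.6) + 10.8 = 15.79
anchor → Version 2 (Sample 2): y = (15.6/4.5)(15.79 − 11.7) + 64.2 = 78.4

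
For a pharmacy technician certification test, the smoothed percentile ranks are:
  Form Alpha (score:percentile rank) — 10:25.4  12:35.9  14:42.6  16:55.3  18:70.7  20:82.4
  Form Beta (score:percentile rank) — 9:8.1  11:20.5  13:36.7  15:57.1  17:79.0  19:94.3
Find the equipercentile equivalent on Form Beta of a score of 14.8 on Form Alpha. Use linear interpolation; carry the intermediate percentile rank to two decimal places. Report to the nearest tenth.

14.1

PR of 14.8 on Form Alpha: 42.6 + (14.8 − 14)/(16 − 14) × (55.3 − 42.6) = 47.68
On Form Beta, PR 47.68 falls between score 13 (PR 36.7) and 15 (PR 57.1).
Interpolate: 13 + (47.68 − 36.7)/(57.1 − 36.7) × (15 − 13) = 14.1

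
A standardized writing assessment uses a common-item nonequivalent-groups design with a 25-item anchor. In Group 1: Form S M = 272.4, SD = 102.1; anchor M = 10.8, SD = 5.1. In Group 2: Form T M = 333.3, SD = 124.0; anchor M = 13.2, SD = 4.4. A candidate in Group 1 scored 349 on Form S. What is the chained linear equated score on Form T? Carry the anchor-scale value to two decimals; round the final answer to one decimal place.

373.6

Form S → anchor (Group 1): v = (5.1/102.1)(349 − 272.4) + 10.8 = 14.63
anchor → Form T (Group 2): y = (124.0/4.4)(14.63 − 13.2) + 333.3 = 373.6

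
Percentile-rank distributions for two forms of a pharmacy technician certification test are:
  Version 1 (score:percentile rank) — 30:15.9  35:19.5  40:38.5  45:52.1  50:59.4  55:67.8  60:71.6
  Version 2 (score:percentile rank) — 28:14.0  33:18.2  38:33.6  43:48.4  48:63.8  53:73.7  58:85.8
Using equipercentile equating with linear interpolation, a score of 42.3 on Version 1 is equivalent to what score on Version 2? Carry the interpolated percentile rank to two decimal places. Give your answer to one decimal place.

PR of 42.3 on Version 1: 38.5 + (42.3 − 40)/(45 − 40) × (52.1 − 38.5) = 44.76
On Version 2, PR 44.76 falls between score 38 (PR 33.6) and 43 (PR 48.4).
Interpolate: 38 + (44.76 − 33.6)/(48.4 − 33.6) × (43 − 38) = 41.8

41.8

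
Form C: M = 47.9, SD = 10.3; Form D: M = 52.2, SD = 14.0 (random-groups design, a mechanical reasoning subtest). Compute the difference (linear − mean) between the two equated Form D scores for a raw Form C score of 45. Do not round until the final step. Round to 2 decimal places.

Mean-equated: 45 + (52.2 − 47.9) = 49.30
Linear-equated: (14.0/10.3)(45 − 47.9) + 52.2 = 48.258
Difference = 48.258 − 49.30 = -1.04

-1.04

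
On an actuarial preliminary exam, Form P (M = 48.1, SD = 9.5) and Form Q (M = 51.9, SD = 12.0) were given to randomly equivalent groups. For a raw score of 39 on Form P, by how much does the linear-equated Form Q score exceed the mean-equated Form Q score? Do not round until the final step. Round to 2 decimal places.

-2.39

Mean-equated: 39 + (51.9 − 48.1) = 42.80
Linear-equated: (12.0/9.5)(39 − 48.1) + 51.9 = 40.405
Difference = 40.405 − 42.80 = -2.39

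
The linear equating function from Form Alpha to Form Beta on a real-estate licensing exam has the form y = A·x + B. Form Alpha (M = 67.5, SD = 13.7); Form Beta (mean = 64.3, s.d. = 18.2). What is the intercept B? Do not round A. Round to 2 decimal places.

-25.37

A = SD_Y / SD_X = 18.2 / 13.7 = 1.328467
B = M_Y − A·M_X = 64.3 − 1.328467 × 67.5 = -25.37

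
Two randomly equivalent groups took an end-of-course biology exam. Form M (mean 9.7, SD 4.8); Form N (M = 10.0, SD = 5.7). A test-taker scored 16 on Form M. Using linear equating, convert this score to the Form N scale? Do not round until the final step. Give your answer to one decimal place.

17.5

Linear equating: y = (SD_Y/SD_X)(x − M_X) + M_Y
y = (5.7/4.8)(16 − 9.7) + 10.0
y = 1.187500 × 6.3 + 10.0 = 7.4813 + 10.0 = 17.5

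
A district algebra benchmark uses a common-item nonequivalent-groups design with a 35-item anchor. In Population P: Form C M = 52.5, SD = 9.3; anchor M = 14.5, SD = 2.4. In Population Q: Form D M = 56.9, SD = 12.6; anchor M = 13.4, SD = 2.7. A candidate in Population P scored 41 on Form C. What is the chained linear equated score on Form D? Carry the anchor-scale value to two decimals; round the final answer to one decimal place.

48.2

Form C → anchor (Population P): v = (2.4/9.3)(41 − 52.5) + 14.5 = 11.53
anchor → Form D (Population Q): y = (12.6/2.7)(11.53 − 13.4) + 56.9 = 48.2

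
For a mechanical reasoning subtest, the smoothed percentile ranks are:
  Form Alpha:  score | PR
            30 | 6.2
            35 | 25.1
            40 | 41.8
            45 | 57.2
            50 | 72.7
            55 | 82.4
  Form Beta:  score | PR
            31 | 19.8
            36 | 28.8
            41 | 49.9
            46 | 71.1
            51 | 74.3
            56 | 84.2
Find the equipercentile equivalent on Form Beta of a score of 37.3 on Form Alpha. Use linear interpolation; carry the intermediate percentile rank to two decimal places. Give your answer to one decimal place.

36.9

PR of 37.3 on Form Alpha: 25.1 + (37.3 − 35)/(40 − 35) × (41.8 − 25.1) = 32.78
On Form Beta, PR 32.78 falls between score 36 (PR 28.8) and 41 (PR 49.9).
Interpolate: 36 + (32.78 − 28.8)/(49.9 − 28.8) × (41 − 36) = 36.9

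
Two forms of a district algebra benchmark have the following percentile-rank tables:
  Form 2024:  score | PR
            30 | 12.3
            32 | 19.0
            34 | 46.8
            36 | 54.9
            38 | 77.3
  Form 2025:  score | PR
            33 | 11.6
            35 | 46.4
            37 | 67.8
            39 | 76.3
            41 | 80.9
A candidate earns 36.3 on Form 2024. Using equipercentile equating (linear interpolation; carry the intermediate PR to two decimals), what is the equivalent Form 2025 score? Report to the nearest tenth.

PR of 36.3 on Form 2024: 54.9 + (36.3 − 36)/(38 − 36) × (77.3 − 54.9) = 58.26
On Form 2025, PR 58.26 falls between score 35 (PR 46.4) and 37 (PR 67.8).
Interpolate: 35 + (58.26 − 46.4)/(67.8 − 46.4) × (37 − 35) = 36.1

36.1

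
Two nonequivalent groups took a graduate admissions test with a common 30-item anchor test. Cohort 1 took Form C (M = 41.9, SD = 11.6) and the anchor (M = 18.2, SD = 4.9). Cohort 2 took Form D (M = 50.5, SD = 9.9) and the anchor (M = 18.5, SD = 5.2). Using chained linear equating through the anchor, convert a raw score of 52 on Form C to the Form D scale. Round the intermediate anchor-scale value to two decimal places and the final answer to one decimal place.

58.1

Form C → anchor (Cohort 1): v = (4.9/11.6)(52 − 41.9) + 18.2 = 22.47
anchor → Form D (Cohort 2): y = (9.9/5.2)(22.47 − 18.5) + 50.5 = 58.1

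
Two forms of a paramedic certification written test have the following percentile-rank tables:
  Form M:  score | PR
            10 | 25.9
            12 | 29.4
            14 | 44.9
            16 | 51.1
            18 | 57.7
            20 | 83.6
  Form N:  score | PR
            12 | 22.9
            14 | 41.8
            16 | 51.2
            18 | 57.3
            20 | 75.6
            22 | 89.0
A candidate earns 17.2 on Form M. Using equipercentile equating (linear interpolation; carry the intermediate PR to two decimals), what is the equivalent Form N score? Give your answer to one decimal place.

PR of 17.2 on Form M: 51.1 + (17.2 − 16)/(18 − 16) × (57.7 − 51.1) = 55.06
On Form N, PR 55.06 falls between score 16 (PR 51.2) and 18 (PR 57.3).
Interpolate: 16 + (55.06 − 51.2)/(57.3 − 51.2) × (18 − 16) = 17.3

17.3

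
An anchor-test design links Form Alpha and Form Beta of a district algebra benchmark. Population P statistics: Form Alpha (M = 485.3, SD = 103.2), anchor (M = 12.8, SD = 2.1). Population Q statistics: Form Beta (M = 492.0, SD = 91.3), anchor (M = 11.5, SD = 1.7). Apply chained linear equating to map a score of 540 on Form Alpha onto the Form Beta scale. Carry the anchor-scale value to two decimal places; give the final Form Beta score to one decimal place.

Form Alpha → anchor (Population P): v = (2.1/103.2)(540 − 485.3) + 12.8 = 13.91
anchor → Form Beta (Population Q): y = (91.3/1.7)(13.91 − 11.5) + 492.0 = 621.4

621.4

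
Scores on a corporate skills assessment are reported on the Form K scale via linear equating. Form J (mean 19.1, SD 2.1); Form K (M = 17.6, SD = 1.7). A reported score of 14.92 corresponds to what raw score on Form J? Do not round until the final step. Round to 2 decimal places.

Invert y = (SD_Y/SD_X)(x − M_X) + M_Y:
x = (SD_X/SD_Y)(y − M_Y) + M_X = (2.1/1.7)(14.92 − 17.6) + 19.1
x = 1.235294 × -2.680 + 19.1 = 15.79

15.79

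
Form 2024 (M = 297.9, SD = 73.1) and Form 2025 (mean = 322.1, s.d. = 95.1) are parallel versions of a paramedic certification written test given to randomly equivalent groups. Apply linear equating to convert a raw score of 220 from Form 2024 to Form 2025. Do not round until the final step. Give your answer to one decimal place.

220.8

Linear equating: y = (SD_Y/SD_X)(x − M_X) + M_Y
y = (95.1/73.1)(220 − 297.9) + 322.1
y = 1.300958 × -77.9 + 322.1 = -101.3446 + 322.1 = 220.8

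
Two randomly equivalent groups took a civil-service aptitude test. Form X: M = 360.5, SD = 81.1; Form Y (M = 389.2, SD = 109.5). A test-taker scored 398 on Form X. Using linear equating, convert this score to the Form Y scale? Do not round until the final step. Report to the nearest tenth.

439.8

Linear equating: y = (SD_Y/SD_X)(x − M_X) + M_Y
y = (109.5/81.1)(398 − 360.5) + 389.2
y = 1.350185 × 37.5 + 389.2 = 50.6319 + 389.2 = 439.8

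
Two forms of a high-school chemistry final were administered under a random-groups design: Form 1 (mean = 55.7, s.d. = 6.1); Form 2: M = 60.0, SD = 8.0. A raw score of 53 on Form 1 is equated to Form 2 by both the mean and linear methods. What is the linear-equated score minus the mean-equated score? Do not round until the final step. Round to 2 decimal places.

Mean-equated: 53 + (60.0 − 55.7) = 57.30
Linear-equated: (8.0/6.1)(53 − 55.7) + 60.0 = 56.459
Difference = 56.459 − 57.30 = -0.84

-0.84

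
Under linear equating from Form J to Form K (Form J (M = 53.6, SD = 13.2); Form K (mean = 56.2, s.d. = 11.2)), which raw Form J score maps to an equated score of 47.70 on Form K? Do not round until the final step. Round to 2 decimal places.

Invert y = (SD_Y/SD_X)(x − M_X) + M_Y:
x = (SD_X/SD_Y)(y − M_Y) + M_X = (13.2/11.2)(47.70 − 56.2) + 53.6
x = 1.178571 × -8.500 + 53.6 = 43.58

43.58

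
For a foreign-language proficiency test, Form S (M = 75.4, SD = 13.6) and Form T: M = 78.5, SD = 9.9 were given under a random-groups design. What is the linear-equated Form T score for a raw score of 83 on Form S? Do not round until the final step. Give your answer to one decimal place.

84.0

Linear equating: y = (SD_Y/SD_X)(x − M_X) + M_Y
y = (9.9/13.6)(83 − 75.4) + 78.5
y = 0.727941 × 7.6 + 78.5 = 5.5324 + 78.5 = 84.0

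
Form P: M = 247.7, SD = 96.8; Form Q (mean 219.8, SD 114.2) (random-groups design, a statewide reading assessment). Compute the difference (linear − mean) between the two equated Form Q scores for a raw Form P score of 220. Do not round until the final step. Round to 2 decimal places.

-4.98

Mean-equated: 220 + (219.8 − 247.7) = 192.10
Linear-equated: (114.2/96.8)(220 − 247.7) + 219.8 = 187.121
Difference = 187.121 − 192.10 = -4.98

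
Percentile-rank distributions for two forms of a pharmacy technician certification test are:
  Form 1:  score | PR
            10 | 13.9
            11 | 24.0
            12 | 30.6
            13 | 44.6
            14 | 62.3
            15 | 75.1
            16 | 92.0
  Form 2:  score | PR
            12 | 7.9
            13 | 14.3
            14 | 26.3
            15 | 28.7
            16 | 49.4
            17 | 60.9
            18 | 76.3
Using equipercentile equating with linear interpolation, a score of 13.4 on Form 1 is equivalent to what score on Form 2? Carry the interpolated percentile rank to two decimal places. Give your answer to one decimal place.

16.2

PR of 13.4 on Form 1: 44.6 + (13.4 − 13)/(14 − 13) × (62.3 − 44.6) = 51.68
On Form 2, PR 51.68 falls between score 16 (PR 49.4) and 17 (PR 60.9).
Interpolate: 16 + (51.68 − 49.4)/(60.9 − 49.4) × (17 − 16) = 16.2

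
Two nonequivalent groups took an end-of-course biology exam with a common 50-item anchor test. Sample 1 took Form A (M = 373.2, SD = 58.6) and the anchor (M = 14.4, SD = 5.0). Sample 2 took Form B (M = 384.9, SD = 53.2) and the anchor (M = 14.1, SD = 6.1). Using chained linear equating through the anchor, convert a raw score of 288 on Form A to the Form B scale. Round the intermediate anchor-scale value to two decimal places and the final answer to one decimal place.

Form A → anchor (Sample 1): v = (5.0/58.6)(288 − 373.2) + 14.4 = 7.13
anchor → Form B (Sample 2): y = (53.2/6.1)(7.13 − 14.1) + 384.9 = 324.1

324.1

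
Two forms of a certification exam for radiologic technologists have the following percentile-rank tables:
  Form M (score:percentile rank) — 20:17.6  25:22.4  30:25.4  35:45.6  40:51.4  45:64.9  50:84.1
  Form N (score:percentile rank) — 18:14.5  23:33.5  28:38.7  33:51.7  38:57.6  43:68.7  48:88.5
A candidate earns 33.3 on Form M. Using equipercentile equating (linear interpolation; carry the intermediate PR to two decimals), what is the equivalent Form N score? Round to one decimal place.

28.0

PR of 33.3 on Form M: 25.4 + (33.3 − 30)/(35 − 30) × (45.6 − 25.4) = 38.73
On Form N, PR 38.73 falls between score 28 (PR 38.7) and 33 (PR 51.7).
Interpolate: 28 + (38.73 − 38.7)/(51.7 − 38.7) × (33 − 28) = 28.0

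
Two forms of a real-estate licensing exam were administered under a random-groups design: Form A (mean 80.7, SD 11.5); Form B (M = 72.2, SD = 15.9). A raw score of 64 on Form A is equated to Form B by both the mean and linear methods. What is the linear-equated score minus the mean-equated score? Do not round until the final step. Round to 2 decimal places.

-6.39

Mean-equated: 64 + (72.2 − 80.7) = 55.50
Linear-equated: (15.9/11.5)(64 − 80.7) + 72.2 = 49.110
Difference = 49.110 − 55.50 = -6.39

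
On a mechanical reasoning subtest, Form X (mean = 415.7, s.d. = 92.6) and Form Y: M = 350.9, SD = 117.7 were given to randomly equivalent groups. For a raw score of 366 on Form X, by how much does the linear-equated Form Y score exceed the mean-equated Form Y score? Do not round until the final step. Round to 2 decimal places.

-13.47

Mean-equated: 366 + (350.9 − 415.7) = 301.20
Linear-equated: (117.7/92.6)(366 − 415.7) + 350.9 = 287.728
Difference = 287.728 − 301.20 = -13.47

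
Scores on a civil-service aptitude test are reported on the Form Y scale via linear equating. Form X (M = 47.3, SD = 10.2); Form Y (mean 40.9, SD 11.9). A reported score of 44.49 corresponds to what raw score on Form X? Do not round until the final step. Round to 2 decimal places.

Invert y = (SD_Y/SD_X)(x − M_X) + M_Y:
x = (SD_X/SD_Y)(y − M_Y) + M_X = (10.2/11.9)(44.49 − 40.9) + 47.3
x = 0.857143 × 3.590 + 47.3 = 50.38

50.38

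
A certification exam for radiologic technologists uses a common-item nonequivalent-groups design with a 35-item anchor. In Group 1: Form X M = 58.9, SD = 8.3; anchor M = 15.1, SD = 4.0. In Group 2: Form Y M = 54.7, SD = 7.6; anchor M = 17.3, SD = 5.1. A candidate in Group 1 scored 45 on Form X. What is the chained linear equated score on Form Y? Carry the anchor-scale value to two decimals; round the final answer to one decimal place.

Form X → anchor (Group 1): v = (4.0/8.3)(45 − 58.9) + 15.1 = 8.40
anchor → Form Y (Group 2): y = (7.6/5.1)(8.40 − 17.3) + 54.7 = 41.4

41.4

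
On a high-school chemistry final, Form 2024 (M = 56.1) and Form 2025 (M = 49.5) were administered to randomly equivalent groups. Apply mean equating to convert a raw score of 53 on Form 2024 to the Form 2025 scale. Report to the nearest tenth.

Mean equating: y = x + (M_Y − M_X) = 53 + (49.5 − 56.1) = 46.4

46.4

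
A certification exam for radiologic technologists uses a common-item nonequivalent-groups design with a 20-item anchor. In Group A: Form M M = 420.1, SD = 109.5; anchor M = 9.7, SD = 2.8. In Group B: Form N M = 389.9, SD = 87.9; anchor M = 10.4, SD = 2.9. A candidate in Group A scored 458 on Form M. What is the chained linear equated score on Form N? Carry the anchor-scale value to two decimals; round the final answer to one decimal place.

Form M → anchor (Group A): v = (2.8/109.5)(458 − 420.1) + 9.7 = 10.67
anchor → Form N (Group B): y = (87.9/2.9)(10.67 − 10.4) + 389.9 = 398.1

398.1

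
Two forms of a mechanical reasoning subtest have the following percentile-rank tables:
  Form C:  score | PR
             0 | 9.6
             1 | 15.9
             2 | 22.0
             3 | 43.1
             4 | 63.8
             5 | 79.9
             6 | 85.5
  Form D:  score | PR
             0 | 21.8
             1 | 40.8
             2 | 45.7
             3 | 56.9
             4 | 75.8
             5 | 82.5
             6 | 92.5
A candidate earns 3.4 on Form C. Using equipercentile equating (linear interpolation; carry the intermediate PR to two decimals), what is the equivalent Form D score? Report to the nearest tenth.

PR of 3.4 on Form C: 43.1 + (3.4 − 3)/(4 − 3) × (63.8 − 43.1) = 51.38
On Form D, PR 51.38 falls between score 2 (PR 45.7) and 3 (PR 56.9).
Interpolate: 2 + (51.38 − 45.7)/(56.9 − 45.7) × (3 − 2) = 2.5

2.5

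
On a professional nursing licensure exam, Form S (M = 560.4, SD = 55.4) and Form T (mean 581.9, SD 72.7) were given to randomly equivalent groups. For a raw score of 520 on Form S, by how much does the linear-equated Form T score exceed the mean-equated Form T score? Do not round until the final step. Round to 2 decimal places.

Mean-equated: 520 + (581.9 − 560.4) = 541.50
Linear-equated: (72.7/55.4)(520 − 560.4) + 581.9 = 528.884
Difference = 528.884 − 541.50 = -12.62

-12.62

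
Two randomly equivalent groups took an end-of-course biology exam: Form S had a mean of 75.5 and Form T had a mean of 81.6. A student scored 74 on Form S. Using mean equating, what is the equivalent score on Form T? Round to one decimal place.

Mean equating: y = x + (M_Y − M_X) = 74 + (81.6 − 75.5) = 80.1

80.1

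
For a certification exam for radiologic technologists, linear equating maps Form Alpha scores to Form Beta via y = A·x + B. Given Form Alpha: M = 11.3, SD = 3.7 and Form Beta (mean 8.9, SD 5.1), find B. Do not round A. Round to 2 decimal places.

A = SD_Y / SD_X = 5.1 / 3.7 = 1.378378
B = M_Y − A·M_X = 8.9 − 1.378378 × 11.3 = -6.68

-6.68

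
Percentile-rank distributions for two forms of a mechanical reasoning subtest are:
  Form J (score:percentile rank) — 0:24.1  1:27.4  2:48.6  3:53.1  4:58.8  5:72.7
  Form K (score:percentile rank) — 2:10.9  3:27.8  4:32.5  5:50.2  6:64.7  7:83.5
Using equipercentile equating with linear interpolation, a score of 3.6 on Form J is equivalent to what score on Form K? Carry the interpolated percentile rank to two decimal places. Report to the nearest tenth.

5.4

PR of 3.6 on Form J: 53.1 + (3.6 − 3)/(4 − 3) × (58.8 − 53.1) = 56.52
On Form K, PR 56.52 falls between score 5 (PR 50.2) and 6 (PR 64.7).
Interpolate: 5 + (56.52 − 50.2)/(64.7 − 50.2) × (6 − 5) = 5.4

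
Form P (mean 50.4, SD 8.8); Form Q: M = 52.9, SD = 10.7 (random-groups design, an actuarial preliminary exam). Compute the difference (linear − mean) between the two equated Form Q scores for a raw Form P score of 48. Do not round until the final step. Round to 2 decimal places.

Mean-equated: 48 + (52.9 − 50.4) = 50.50
Linear-equated: (10.7/8.8)(48 − 50.4) + 52.9 = 49.982
Difference = 49.982 − 50.50 = -0.52

-0.52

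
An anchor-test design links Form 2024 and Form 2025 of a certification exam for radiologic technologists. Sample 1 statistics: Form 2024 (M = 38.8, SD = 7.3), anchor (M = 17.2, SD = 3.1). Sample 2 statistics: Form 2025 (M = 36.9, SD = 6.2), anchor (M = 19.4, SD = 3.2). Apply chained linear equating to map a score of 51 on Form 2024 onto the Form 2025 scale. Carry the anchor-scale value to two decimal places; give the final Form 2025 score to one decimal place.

Form 2024 → anchor (Sample 1): v = (3.1/7.3)(51 − 38.8) + 17.2 = 22.38
anchor → Form 2025 (Sample 2): y = (6.2/3.2)(22.38 − 19.4) + 36.9 = 42.7

42.7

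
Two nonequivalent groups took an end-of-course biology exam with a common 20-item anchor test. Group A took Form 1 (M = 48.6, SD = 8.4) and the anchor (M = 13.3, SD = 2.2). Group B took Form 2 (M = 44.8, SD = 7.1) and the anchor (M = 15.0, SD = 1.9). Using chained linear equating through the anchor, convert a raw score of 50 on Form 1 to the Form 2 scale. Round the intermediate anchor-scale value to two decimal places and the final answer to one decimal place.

Form 1 → anchor (Group A): v = (2.2/8.4)(50 − 48.6) + 13.3 = 13.67
anchor → Form 2 (Group B): y = (7.1/1.9)(13.67 − 15.0) + 44.8 = 39.8

39.8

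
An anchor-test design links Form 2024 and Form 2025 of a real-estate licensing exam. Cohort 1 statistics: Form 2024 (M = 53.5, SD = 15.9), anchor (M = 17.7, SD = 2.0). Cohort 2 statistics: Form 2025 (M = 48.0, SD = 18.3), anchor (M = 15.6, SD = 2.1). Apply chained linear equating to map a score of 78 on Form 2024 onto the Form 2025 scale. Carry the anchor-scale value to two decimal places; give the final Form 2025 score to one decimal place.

Form 2024 → anchor (Cohort 1): v = (2.0/15.9)(78 − 53.5) + 17.7 = 20.78
anchor → Form 2025 (Cohort 2): y = (18.3/2.1)(20.78 − 15.6) + 48.0 = 93.1

93.1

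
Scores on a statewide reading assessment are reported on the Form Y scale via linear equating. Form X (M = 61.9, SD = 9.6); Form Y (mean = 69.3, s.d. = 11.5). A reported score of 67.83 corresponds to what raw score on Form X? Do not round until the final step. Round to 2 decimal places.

60.67

Invert y = (SD_Y/SD_X)(x − M_X) + M_Y:
x = (SD_X/SD_Y)(y − M_Y) + M_X = (9.6/11.5)(67.83 − 69.3) + 61.9
x = 0.834783 × -1.470 + 61.9 = 60.67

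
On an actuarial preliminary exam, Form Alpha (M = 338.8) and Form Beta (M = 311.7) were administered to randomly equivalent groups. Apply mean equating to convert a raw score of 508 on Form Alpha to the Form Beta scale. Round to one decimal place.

480.9

Mean equating: y = x + (M_Y − M_X) = 508 + (311.7 − 338.8) = 480.9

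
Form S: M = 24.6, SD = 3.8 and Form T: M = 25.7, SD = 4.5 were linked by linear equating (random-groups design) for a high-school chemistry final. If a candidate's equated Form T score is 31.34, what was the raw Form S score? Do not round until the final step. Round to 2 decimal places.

Invert y = (SD_Y/SD_X)(x − M_X) + M_Y:
x = (SD_X/SD_Y)(y − M_Y) + M_X = (3.8/4.5)(31.34 − 25.7) + 24.6
x = 0.844444 × 5.640 + 24.6 = 29.36

29.36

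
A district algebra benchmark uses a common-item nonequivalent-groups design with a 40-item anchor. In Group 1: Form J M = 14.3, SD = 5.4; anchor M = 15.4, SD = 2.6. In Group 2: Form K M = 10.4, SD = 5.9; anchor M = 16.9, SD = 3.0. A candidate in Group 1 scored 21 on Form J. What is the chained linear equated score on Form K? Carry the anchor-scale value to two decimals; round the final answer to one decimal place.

13.8

Form J → anchor (Group 1): v = (2.6/5.4)(21 − 14.3) + 15.4 = 18.63
anchor → Form K (Group 2): y = (5.9/3.0)(18.63 − 16.9) + 10.4 = 13.8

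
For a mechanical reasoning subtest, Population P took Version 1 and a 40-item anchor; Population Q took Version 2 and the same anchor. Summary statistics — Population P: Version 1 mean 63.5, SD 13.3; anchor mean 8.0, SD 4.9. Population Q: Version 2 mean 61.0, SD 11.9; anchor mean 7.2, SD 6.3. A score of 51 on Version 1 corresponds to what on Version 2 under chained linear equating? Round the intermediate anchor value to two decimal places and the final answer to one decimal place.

53.8

Version 1 → anchor (Population P): v = (4.9/13.3)(51 − 63.5) + 8.0 = 3.39
anchor → Version 2 (Population Q): y = (11.9/6.3)(3.39 − 7.2) + 61.0 = 53.8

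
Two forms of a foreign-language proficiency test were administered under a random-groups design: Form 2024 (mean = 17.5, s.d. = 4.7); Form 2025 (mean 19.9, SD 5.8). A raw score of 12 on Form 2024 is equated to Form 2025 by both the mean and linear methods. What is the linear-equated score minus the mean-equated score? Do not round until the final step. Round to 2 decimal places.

-1.29

Mean-equated: 12 + (19.9 − 17.5) = 14.40
Linear-equated: (5.8/4.7)(12 − 17.5) + 19.9 = 13.113
Difference = 13.113 − 14.40 = -1.29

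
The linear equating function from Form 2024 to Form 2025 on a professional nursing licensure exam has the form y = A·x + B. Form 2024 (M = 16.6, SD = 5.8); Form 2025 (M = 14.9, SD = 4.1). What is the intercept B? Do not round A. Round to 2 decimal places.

A = SD_Y / SD_X = 4.1 / 5.8 = 0.706897
B = M_Y − A·M_X = 14.9 − 0.706897 × 16.6 = 3.17

3.17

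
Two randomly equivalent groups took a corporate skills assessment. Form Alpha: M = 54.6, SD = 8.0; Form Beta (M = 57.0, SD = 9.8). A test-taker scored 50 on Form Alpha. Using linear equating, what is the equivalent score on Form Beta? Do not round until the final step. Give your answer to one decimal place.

51.4

Linear equating: y = (SD_Y/SD_X)(x − M_X) + M_Y
y = (9.8/8.0)(50 − 54.6) + 57.0
y = 1.225000 × -4.6 + 57.0 = -5.6350 + 57.0 = 51.4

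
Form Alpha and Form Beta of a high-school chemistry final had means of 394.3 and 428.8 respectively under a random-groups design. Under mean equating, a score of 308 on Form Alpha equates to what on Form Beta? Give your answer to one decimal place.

342.5

Mean equating: y = x + (M_Y − M_X) = 308 + (428.8 − 394.3) = 342.5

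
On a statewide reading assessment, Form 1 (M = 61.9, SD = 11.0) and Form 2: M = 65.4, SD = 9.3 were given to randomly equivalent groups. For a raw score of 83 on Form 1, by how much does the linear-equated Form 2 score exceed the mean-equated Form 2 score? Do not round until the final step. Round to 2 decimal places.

Mean-equated: 83 + (65.4 − 61.9) = 86.50
Linear-equated: (9.3/11.0)(83 − 61.9) + 65.4 = 83.239
Difference = 83.239 − 86.50 = -3.26

-3.26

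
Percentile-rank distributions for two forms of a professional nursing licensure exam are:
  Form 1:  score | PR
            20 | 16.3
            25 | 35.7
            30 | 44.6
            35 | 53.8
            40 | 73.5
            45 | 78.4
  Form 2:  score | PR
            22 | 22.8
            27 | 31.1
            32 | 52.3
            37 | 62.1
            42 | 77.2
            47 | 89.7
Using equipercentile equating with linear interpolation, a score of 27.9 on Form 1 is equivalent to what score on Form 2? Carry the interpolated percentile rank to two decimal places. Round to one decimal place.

29.3

PR of 27.9 on Form 1: 35.7 + (27.9 − 25)/(30 − 25) × (44.6 − 35.7) = 40.86
On Form 2, PR 40.86 falls between score 27 (PR 31.1) and 32 (PR 52.3).
Interpolate: 27 + (40.86 − 31.1)/(52.3 − 31.1) × (32 − 27) = 29.3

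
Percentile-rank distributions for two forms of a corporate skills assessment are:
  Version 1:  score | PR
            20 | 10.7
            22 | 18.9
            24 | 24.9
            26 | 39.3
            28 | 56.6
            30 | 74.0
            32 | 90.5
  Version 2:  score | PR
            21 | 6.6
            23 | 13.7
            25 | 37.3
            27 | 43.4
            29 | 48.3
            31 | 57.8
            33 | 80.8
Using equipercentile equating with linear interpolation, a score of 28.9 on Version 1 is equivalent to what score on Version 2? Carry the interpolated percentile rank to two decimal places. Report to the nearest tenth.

PR of 28.9 on Version 1: 56.6 + (28.9 − 28)/(30 − 28) × (74.0 − 56.6) = 64.43
On Version 2, PR 64.43 falls between score 31 (PR 57.8) and 33 (PR 80.8).
Interpolate: 31 + (64.43 − 57.8)/(80.8 − 57.8) × (33 − 31) = 31.6

31.6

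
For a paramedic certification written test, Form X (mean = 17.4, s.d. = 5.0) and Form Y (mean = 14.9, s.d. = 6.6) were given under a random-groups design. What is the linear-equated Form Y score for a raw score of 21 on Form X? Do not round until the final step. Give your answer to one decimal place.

19.7

Linear equating: y = (SD_Y/SD_X)(x − M_X) + M_Y
y = (6.6/5.0)(21 − 17.4) + 14.9
y = 1.320000 × 3.6 + 14.9 = 4.7520 + 14.9 = 19.7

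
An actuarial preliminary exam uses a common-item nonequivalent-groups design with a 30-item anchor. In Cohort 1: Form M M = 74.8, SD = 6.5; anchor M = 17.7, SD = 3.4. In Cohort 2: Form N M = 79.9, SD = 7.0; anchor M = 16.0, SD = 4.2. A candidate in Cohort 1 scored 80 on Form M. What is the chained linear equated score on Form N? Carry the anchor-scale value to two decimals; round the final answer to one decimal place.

Form M → anchor (Cohort 1): v = (3.4/6.5)(80 − 74.8) + 17.7 = 20.42
anchor → Form N (Cohort 2): y = (7.0/4.2)(20.42 − 16.0) + 79.9 = 87.3

87.3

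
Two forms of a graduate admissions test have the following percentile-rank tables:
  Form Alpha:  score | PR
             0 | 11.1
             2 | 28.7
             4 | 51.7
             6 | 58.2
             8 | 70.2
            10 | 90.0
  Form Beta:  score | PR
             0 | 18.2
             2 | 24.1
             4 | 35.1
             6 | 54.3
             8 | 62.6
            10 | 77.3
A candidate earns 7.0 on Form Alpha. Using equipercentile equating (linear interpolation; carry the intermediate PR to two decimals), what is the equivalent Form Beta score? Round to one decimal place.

8.2

PR of 7.0 on Form Alpha: 58.2 + (7.0 − 6)/(8 − 6) × (70.2 − 58.2) = 64.20
On Form Beta, PR 64.20 falls between score 8 (PR 62.6) and 10 (PR 77.3).
Interpolate: 8 + (64.20 − 62.6)/(77.3 − 62.6) × (10 − 8) = 8.2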